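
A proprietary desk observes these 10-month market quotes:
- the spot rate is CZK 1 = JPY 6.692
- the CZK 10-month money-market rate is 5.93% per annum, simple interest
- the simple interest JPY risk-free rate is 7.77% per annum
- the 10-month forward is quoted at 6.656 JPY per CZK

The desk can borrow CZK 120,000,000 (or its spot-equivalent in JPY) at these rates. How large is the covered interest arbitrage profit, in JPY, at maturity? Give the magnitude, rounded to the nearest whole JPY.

JPY 16,846,760

T = 10/12 years.
Keep in CZK, deliver into the forward: 120,000,000·1.04941666667·6.656 = JPY 838,190,080.00.
Swap to JPY now, deposit: 120,000,000·6.692·1.064750 = JPY 855,036,840.00.
The quoted forward undervalues CZK, so borrow CZK, convert to JPY at spot, deposit the JPY at 7.77%, and buy CZK forward at 6.656 to cover the loan.
Profit = 855,036,840.00 − 838,190,080.00 = JPY 16,846,760.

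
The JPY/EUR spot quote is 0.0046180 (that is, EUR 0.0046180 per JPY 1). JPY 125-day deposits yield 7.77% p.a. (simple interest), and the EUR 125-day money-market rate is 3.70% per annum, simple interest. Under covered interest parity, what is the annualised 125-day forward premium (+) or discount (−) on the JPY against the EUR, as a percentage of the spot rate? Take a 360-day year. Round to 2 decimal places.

-3.96%

T = 125/360 years.
No-arbitrage forward: 0.004618 × 1.0128472 / 1.0269792 = 0.0045544529 EUR/JPY.
(F − S)/S ÷ T = (0.0045544529 − 0.004618)/0.004618/(125/360) = -0.039631 → -3.96%.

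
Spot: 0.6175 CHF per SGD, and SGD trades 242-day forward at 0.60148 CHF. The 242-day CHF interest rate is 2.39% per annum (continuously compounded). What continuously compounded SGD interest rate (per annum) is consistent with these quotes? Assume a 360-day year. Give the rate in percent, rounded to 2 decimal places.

6.30%

T = 242/360 years.
By CIP, F/S equals the CHF-to-SGD growth ratio: 0.60148/0.6175 = 0.9740567.
The CHF side grows by e^(0.0239×242/360) = 1.0161959.
Hence g_SGD = 1.0432615.
Take logs: ln 1.0432615 / (242/360) = 0.063003, so 6.30%.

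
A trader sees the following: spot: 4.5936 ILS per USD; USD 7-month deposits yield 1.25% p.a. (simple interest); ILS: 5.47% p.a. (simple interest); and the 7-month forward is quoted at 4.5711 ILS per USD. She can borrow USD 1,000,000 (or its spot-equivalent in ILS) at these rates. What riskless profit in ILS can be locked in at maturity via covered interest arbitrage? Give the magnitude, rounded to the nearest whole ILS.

T = 7/12 years.
Route A — deposit USD, sell forward: 1,000,000 × 1.007291667 × 4.5711 = ILS 4,604,430.94.
Route B — convert at spot, deposit ILS: 1,000,000 × 4.5936 × 1.031908333 = ILS 4,740,174.12.
The quoted forward undervalues USD, so borrow USD, convert to ILS at spot, deposit the ILS at 5.47%, and buy USD forward at 4.5711 to cover the loan.
The gap between the two covered legs is ILS 135,743.

ILS 135,743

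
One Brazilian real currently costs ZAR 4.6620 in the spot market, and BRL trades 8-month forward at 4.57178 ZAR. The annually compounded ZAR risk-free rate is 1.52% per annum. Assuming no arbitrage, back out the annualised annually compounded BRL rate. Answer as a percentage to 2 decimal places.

4.54%

T = 8/12 years.
By CIP, F/S equals the ZAR-to-BRL growth ratio: 4.57178/4.662 = 0.9806478.
The ZAR side grows by (1 + 0.0152)^(8/12) = 1.0101078.
So the BRL growth factor = 1.0300414.
r = 1.0300414^(12/8) − 1 = 0.045399 → 4.54%.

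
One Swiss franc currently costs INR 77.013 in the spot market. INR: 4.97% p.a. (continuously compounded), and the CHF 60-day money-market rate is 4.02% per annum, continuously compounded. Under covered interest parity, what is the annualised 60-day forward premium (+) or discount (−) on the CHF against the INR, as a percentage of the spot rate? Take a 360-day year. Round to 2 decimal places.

+0.95%

T = 60/360 years.
No-arbitrage forward: 77.013 × 1.0083177 / 1.0067225 = 77.135031 INR/CHF.
Annualised premium = (F − S)/S × (1/T) = (77.135031 − 77.013)/77.013 ÷ (60/360) = 0.95%.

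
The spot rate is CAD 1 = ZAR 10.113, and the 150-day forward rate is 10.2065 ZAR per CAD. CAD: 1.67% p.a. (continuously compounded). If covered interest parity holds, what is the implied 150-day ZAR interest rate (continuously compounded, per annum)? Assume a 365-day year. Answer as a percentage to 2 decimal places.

T = 150/365 years.
CIP gives F = S · g_ZAR/g_CAD, so g_ZAR/g_CAD = 10.2065/10.113 = 1.0092455.
CAD growth factor: e^(0.0167×150/365) = 1.0068866.
That pins the ZAR growth at 1.0161958.
r = ln(1.0161958)/(150/365) = 0.039094 → 3.91%.

3.91%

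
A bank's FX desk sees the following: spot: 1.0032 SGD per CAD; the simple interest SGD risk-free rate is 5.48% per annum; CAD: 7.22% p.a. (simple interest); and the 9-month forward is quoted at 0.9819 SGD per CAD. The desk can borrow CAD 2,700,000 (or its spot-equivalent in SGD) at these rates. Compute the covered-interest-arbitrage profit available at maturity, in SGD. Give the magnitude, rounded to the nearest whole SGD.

SGD 25,276

T = 9/12 years.
Invest the CAD and cover forward: 2,700,000 × 1.054150 × 0.9819 = SGD 2,794,688.69.
Convert at spot and invest in SGD: 2,700,000 × 1.0032 × 1.041100 = SGD 2,819,965.10.
The quoted forward undervalues CAD, so borrow CAD, convert to SGD at spot, deposit the SGD at 5.48%, and buy CAD forward at 0.9819 to cover the loan.
Arbitrage profit = |2,794,688.69 − 2,819,965.10| = SGD 25,276.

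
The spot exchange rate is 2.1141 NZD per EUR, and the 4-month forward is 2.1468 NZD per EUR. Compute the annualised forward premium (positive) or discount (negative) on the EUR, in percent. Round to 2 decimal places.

+4.64%

T = 4/12 years.
Period premium: (2.1468 − 2.1141)/2.1141 = 0.0154676.
×(1/T) gives 4.64% p.a.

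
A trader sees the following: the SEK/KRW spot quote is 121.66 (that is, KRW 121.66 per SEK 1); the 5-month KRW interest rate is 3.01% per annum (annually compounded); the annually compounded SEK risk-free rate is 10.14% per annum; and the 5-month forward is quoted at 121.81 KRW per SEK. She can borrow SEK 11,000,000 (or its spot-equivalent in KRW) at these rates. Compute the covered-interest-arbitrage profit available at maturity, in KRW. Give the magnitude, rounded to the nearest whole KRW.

KRW 40,032,094

T = 5/12 years.
Keep in SEK, deliver into the forward: 11,000,000·1.041063243854·121.81 = KRW 1,394,931,051.07.
Swap to KRW now, deposit: 11,000,000·121.66·1.012433277145 = KRW 1,354,898,957.47.
The quoted forward overvalues SEK, so borrow KRW, buy SEK at spot, deposit the SEK at 10.14%, and sell the proceeds forward at 121.81.
The gap between the two covered legs is KRW 40,032,094.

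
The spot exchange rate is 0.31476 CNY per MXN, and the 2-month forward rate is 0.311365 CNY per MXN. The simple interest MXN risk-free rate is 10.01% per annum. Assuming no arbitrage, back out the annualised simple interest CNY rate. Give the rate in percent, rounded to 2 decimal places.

3.43%

T = 2/12 years.
CIP gives F = S · g_CNY/g_MXN, so g_CNY/g_MXN = 0.311365/0.31476 = 0.9892140.
The MXN side grows by 1 + 0.1001×2/12 = 1.0166833.
So the CNY growth factor = 1.0057174.
(1.0057174 − 1)/T = 0.034304, i.e. 3.43%.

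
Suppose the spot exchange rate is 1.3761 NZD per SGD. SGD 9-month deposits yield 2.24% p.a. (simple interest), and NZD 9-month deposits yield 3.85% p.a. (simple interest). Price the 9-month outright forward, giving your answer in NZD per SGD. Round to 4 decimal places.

T = 9/12 years.
Growth of 1 NZD over T: 1 + 0.0385×9/12 = 1.028875.
SGD growth factor: 1 + 0.0224×9/12 = 1.016800.
CIP: F = S · (grow NZD)/(grow SGD) = 1.3761 × 1.028875/1.016800 = 1.392442 NZD per SGD.

1.3924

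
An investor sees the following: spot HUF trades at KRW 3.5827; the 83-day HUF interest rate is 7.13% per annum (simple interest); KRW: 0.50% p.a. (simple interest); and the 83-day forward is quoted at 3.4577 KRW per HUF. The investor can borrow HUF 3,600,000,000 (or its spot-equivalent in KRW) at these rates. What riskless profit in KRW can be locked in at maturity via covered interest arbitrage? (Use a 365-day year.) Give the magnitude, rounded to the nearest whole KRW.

T = 83/365 years.
Keep in HUF, deliver into the forward: 3,600,000,000·1.016213424658·3.4577 = KRW 12,649,540,170.38.
Swap to KRW now, deposit: 3,600,000,000·3.5827·1.001136986301 = KRW 12,912,384,530.95.
The quoted forward undervalues HUF, so borrow HUF, convert to KRW at spot, deposit the KRW at 0.50%, and buy HUF forward at 3.4577 to cover the loan.
Arbitrage profit = |12,649,540,170.38 − 12,912,384,530.95| = KRW 262,844,361.

KRW 262,844,361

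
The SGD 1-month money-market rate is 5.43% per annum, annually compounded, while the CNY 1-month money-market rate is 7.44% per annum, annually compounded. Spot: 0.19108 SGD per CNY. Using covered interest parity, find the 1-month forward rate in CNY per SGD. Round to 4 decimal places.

T = 1/12 years.
SGD accumulates by (1 + 0.0543)^(1/12) = 1.0044161.
CNY accumulates by (1 + 0.0744)^(1/12) = 1.0059981.
So F = 0.19108 × 1.0044161 / 1.0059981 = 0.1907795 (SGD/CNY).
Invert for CNY per SGD: 1 / 0.1907795 = 5.2417.

5.2417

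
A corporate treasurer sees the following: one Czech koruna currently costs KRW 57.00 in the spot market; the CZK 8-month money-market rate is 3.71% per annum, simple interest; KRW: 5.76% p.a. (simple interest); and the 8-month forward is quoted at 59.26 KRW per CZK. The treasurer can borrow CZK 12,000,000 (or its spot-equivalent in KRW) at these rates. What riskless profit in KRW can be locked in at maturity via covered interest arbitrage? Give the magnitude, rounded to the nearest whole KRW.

KRW 18,442,768

T = 8/12 years.
Invest the CZK and cover forward: 12,000,000 × 1.02473333333 × 59.26 = KRW 728,708,368.00.
Convert at spot and invest in KRW: 12,000,000 × 57.00 × 1.038400 = KRW 710,265,600.00.
The quoted forward overvalues CZK, so borrow KRW, buy CZK at spot, deposit the CZK at 3.71%, and sell the proceeds forward at 59.26.
The gap between the two covered legs is KRW 18,442,768.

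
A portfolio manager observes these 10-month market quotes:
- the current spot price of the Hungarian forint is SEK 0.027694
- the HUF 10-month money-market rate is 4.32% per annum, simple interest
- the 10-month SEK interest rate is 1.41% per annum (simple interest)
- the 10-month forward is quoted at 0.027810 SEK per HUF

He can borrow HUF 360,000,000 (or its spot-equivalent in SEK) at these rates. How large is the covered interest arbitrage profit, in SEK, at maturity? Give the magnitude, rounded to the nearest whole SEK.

T = 10/12 years.
Route A — deposit HUF, sell forward: 360,000,000 × 1.036000 × 0.027810 = SEK 10,372,017.60.
Route B — convert at spot, deposit SEK: 360,000,000 × 0.027694 × 1.011750 = SEK 10,086,985.62.
The quoted forward overvalues HUF, so borrow SEK, buy HUF at spot, deposit the HUF at 4.32%, and sell the proceeds forward at 0.027810.
The gap between the two covered legs is SEK 285,032.

SEK 285,032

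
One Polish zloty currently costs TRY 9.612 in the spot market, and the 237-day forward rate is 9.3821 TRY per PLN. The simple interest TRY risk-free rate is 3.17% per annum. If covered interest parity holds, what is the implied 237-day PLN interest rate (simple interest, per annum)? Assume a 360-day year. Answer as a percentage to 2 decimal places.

T = 237/360 years.
CIP gives F = S · g_TRY/g_PLN, so g_TRY/g_PLN = 9.3821/9.612 = 0.9760820.
The TRY side grows by 1 + 0.0317×237/360 = 1.0208692.
That pins the PLN growth at 1.0458847.
(1.0458847 − 1)/T = 0.069698, i.e. 6.97%.

6.97%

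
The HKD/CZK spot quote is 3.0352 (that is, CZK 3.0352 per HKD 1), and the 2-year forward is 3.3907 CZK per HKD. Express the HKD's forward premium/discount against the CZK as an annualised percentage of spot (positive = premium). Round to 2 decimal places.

+5.86%

T = 2 years.
HKD trades forward at +11.71257% vs spot over the period.
Per annum: 0.1171257 / 2 = 0.058563 = 5.86%.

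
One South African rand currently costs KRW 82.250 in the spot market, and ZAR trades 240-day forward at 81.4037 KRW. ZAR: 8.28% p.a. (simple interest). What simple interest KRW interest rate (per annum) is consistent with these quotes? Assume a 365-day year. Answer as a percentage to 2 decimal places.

T = 240/365 years.
By CIP, F/S equals the KRW-to-ZAR growth ratio: 81.4037/82.25 = 0.9897106.
The ZAR side grows by 1 + 0.0828×240/365 = 1.0544438.
So the KRW growth factor = 1.0435942.
(1.0435942 − 1)/T = 0.066300, i.e. 6.63%.

6.63%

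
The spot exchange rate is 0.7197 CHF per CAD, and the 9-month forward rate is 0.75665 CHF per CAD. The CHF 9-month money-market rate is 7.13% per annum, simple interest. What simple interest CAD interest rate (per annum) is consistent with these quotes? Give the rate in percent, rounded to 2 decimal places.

0.27%

T = 9/12 years.
By CIP, F/S equals the CHF-to-CAD growth ratio: 0.75665/0.7197 = 1.0513408.
CHF growth factor: 1 + 0.0713×9/12 = 1.053475.
That pins the CAD growth at 1.002030.
r = (1.002030 − 1)/(9/12) = 0.002707 → 0.27%.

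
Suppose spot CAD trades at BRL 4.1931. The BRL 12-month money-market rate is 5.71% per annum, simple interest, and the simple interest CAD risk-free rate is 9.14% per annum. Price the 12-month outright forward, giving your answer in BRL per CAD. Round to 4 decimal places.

4.0613

T = 1 year.
BRL accumulates by 1 + 0.0571×1 = 1.057100.
Growth of 1 CAD over T: 1 + 0.0914×1 = 1.091400.
CIP: F = S · (grow BRL)/(grow CAD) = 4.1931 × 1.057100/1.091400 = 4.061321 BRL per CAD.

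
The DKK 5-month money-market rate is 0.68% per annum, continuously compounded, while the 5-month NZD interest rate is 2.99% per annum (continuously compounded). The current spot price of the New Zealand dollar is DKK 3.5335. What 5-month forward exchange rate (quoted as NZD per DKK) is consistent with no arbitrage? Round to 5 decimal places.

0.28574

T = 5/12 years.
Growth of 1 DKK over T: e^(0.0068×5/12) = 1.0028374.
NZD growth factor: e^(0.0299×5/12) = 1.0125363.
So F = 3.5335 × 1.0028374 / 1.0125363 = 3.499653 (DKK/NZD).
Invert for NZD per DKK: 1 / 3.499653 = 0.28574.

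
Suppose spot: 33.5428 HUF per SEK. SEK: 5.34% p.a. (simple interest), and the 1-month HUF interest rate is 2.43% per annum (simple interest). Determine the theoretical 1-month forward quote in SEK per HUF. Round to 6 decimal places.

T = 1/12 years.
HUF accumulates by 1 + 0.0243×1/12 = 1.002025.
SEK accumulates by 1 + 0.0534×1/12 = 1.004450.
So F = 33.5428 × 1.002025 / 1.004450 = 33.46182 (HUF/SEK).
Invert for SEK per HUF: 1 / 33.46182 = 0.029885.

0.029885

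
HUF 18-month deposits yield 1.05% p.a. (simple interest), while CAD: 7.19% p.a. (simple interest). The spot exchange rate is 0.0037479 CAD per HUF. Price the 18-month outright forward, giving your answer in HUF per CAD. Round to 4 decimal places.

244.6346

T = 18/12 years.
CAD growth factor: 1 + 0.0719×18/12 = 1.107850.
HUF growth factor: 1 + 0.0105×18/12 = 1.015750.
Forward (CAD per HUF) = 0.0037479 × 1.107850 / 1.015750 = 0.00408772928.
Quoted the other way: 1/0.00408772928 = 244.6346 HUF per CAD.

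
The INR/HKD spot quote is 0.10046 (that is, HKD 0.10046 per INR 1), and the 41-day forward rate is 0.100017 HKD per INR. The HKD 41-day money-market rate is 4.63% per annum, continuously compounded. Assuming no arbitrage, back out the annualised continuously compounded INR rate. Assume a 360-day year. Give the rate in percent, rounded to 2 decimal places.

T = 41/360 years.
CIP gives F = S · g_HKD/g_INR, so g_HKD/g_INR = 0.100017/0.10046 = 0.9955903.
HKD growth factor: e^(0.0463×41/360) = 1.005287.
That pins the INR growth at 1.0097396.
r = ln(1.0097396)/(41/360) = 0.085105 → 8.51%.

8.51%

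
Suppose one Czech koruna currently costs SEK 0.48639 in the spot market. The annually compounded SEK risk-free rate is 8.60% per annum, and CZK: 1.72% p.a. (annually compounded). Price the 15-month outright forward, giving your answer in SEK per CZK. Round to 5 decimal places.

T = 15/12 years.
Growth of 1 SEK over T: (1 + 0.0860)^(15/12) = 1.1086317.
CZK growth factor: (1 + 0.0172)^(15/12) = 1.021546.
So F = 0.48639 × 1.1086317 / 1.021546 = 0.5278542 (SEK/CZK).

0.52785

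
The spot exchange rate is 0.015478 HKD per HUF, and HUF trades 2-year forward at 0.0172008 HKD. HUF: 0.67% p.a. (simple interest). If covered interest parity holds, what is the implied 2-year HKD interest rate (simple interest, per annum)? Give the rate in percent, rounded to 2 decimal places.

6.31%

T = 2 years.
CIP gives F = S · g_HKD/g_HUF, so g_HKD/g_HUF = 0.0172008/0.015478 = 1.1113064.
The HUF side grows by 1 + 0.0067×2 = 1.013400.
That pins the HKD growth at 1.1261979.
(1.1261979 − 1)/T = 0.063099, i.e. 6.31%.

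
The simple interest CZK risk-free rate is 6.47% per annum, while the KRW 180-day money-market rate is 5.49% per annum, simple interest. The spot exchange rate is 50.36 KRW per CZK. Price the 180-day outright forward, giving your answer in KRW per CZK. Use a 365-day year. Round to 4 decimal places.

50.1241

T = 180/365 years.
Growth of 1 KRW over T: 1 + 0.0549×180/365 = 1.02707397.
Growth of 1 CZK over T: 1 + 0.0647×180/365 = 1.03190685.
So F = 50.36 × 1.02707397 / 1.03190685 = 50.124142 (KRW/CZK).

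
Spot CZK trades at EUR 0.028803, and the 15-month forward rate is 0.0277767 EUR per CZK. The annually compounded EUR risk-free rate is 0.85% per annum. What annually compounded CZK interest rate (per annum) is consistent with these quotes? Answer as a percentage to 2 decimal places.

3.82%

T = 15/12 years.
By CIP, F/S equals the EUR-to-CZK growth ratio: 0.0277767/0.028803 = 0.9643683.
EUR growth factor: (1 + 0.0085)^(15/12) = 1.0106363.
Hence g_CZK = 1.0479775.
r = 1.0479775^(12/15) − 1 = 0.038201 → 3.82%.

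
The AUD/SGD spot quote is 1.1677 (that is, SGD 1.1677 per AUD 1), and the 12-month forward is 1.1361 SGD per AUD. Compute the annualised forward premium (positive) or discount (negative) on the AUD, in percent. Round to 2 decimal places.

T = 1 year.
(F − S)/S = (1.1361 − 1.1677)/1.1677 = -0.0270617.
Per annum: -0.0270617 / 1 = -0.027062 = -2.71%.

-2.71%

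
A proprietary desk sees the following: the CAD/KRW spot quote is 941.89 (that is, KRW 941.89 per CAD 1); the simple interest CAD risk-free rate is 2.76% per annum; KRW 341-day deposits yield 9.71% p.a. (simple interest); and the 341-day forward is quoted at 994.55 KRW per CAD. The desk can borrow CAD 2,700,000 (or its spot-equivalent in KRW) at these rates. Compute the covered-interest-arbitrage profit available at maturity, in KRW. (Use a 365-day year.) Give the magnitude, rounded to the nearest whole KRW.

KRW 19,275,834

T = 341/365 years.
Keep in CAD, deliver into the forward: 2,700,000·1.025785205479·994.55 = KRW 2,754,525,625.49.
Swap to KRW now, deposit: 2,700,000·941.89·1.090715342466 = KRW 2,773,801,459.57.
The quoted forward undervalues CAD, so borrow CAD, convert to KRW at spot, deposit the KRW at 9.71%, and buy CAD forward at 994.55 to cover the loan.
The gap between the two covered legs is KRW 19,275,834.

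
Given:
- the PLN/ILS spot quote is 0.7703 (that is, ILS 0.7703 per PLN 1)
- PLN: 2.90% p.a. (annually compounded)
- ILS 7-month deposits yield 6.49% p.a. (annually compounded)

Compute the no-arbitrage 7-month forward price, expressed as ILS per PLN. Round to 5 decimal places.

0.78586

T = 7/12 years.
ILS accumulates by (1 + 0.0649)^(7/12) = 1.0373616.
Growth of 1 PLN over T: (1 + 0.0290)^(7/12) = 1.0168158.
So F = 0.7703 × 1.0373616 / 1.0168158 = 0.7858647 (ILS/PLN).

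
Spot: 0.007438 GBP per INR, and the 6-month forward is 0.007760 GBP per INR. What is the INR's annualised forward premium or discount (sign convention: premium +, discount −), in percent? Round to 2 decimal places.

+8.66%

T = 6/12 years.
INR trades forward at +4.32912% vs spot over the period.
Annualise by dividing by T: 0.0432912 / (6/12) = 0.086582 → 8.66%.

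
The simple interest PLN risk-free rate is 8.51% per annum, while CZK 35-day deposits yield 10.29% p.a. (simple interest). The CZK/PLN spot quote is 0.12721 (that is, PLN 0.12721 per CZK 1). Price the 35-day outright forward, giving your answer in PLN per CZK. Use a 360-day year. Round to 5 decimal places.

T = 35/360 years.
Growth of 1 PLN over T: 1 + 0.0851×35/360 = 1.0082736.
Growth of 1 CZK over T: 1 + 0.1029×35/360 = 1.0100042.
Forward (PLN per CZK) = 0.12721 × 1.0082736 / 1.0100042 = 0.1269920.

0.12699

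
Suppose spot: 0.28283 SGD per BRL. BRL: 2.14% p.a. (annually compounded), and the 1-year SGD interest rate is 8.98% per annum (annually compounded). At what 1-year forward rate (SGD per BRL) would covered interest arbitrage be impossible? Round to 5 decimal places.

T = 1 year.
SGD growth factor: (1 + 0.0898)^1 = 1.089800.
BRL growth factor: (1 + 0.0214)^1 = 1.021400.
Forward (SGD per BRL) = 0.28283 × 1.089800 / 1.021400 = 0.3017703.

0.30177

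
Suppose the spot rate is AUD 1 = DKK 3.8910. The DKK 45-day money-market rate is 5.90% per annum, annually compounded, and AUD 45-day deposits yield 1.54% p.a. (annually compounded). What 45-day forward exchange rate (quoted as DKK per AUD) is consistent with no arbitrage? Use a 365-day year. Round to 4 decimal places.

3.9112

T = 45/365 years.
DKK accumulates by (1 + 0.0590)^(45/365) = 1.0070925.
AUD accumulates by (1 + 0.0154)^(45/365) = 1.0018859.
CIP: F = S · (grow DKK)/(grow AUD) = 3.891 × 1.0070925/1.0018859 = 3.911221 DKK per AUD.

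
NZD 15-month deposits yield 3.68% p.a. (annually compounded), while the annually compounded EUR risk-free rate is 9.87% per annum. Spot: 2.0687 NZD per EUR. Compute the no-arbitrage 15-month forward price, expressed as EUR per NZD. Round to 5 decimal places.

0.51974

T = 15/12 years.
NZD growth factor: (1 + 0.0368)^(15/12) = 1.0462097.
EUR growth factor: (1 + 0.0987)^(15/12) = 1.1248611.
Forward (NZD per EUR) = 2.0687 × 1.0462097 / 1.1248611 = 1.924054.
Invert for EUR per NZD: 1 / 1.924054 = 0.51974.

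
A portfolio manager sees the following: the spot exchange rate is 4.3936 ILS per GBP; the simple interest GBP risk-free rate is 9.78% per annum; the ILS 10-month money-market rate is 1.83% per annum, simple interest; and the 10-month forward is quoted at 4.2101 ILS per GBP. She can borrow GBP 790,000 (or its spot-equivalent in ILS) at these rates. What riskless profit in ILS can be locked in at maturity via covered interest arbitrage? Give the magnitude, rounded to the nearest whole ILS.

ILS 73,170

T = 10/12 years.
Invest the GBP and cover forward: 790,000 × 1.081500 × 4.2101 = ILS 3,597,046.29.
Convert at spot and invest in ILS: 790,000 × 4.3936 × 1.015250 = ILS 3,523,875.90.
The quoted forward overvalues GBP, so borrow ILS, buy GBP at spot, deposit the GBP at 9.78%, and sell the proceeds forward at 4.2101.
Arbitrage profit = |3,597,046.29 − 3,523,875.90| = ILS 73,170.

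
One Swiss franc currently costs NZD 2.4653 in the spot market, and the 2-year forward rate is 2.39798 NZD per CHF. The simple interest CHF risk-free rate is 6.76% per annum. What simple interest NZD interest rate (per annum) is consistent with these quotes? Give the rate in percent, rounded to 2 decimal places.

T = 2 years.
F/S = 2.39798/2.4653 = 0.9726930 = (growth of NZD) / (growth of CHF).
The CHF side grows by 1 + 0.0676×2 = 1.135200.
That pins the NZD growth at 1.1042011.
r = (1.1042011 − 1)/2 = 0.052101 → 5.21%.

5.21%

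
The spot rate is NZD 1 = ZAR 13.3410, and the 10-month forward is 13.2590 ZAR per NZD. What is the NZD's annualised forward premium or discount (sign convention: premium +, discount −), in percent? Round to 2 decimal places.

-0.74%

T = 10/12 years.
Period premium: (13.2590 − 13.341)/13.341 = -0.0061465.
×(1/T) gives -0.74% p.a.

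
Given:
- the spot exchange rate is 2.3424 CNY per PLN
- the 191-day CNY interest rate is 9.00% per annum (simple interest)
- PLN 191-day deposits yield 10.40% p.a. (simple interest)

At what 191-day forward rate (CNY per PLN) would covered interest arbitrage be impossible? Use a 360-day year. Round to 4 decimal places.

T = 191/360 years.
CNY growth factor: 1 + 0.0900×191/360 = 1.047750.
PLN accumulates by 1 + 0.1040×191/360 = 1.0551778.
Forward (CNY per PLN) = 2.3424 × 1.047750 / 1.0551778 = 2.325911.

2.3259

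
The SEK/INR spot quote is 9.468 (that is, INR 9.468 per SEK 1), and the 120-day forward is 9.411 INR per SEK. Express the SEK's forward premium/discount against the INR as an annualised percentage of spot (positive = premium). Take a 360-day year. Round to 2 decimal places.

-1.81%

T = 120/360 years.
SEK trades forward at -0.60203% vs spot over the period.
Per annum: -0.0060203 / (120/360) = -0.018061 = -1.81%.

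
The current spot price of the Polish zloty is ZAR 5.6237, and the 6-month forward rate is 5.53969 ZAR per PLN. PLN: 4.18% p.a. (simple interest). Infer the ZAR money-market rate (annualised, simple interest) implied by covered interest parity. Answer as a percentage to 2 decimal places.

T = 6/12 years.
By CIP, F/S equals the ZAR-to-PLN growth ratio: 5.53969/5.6237 = 0.9850614.
The PLN side grows by 1 + 0.0418×6/12 = 1.020900.
Hence g_ZAR = 1.0056492.
(1.0056492 − 1)/T = 0.011298, i.e. 1.13%.

1.13%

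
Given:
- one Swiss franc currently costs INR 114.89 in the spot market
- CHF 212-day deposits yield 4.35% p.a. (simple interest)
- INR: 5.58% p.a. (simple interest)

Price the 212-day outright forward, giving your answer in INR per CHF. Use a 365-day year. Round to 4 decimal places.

T = 212/365 years.
INR growth factor: 1 + 0.0558×212/365 = 1.032409863.
CHF accumulates by 1 + 0.0435×212/365 = 1.025265753.
Forward (INR per CHF) = 114.89 × 1.032409863 / 1.025265753 = 115.690560.

115.6906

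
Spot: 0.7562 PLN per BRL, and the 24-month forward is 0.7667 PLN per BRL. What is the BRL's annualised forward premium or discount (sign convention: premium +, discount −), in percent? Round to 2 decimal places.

+0.69%

T = 2 years.
Period premium: (0.7667 − 0.7562)/0.7562 = 0.0138852.
Per annum: 0.0138852 / 2 = 0.006943 = 0.69%.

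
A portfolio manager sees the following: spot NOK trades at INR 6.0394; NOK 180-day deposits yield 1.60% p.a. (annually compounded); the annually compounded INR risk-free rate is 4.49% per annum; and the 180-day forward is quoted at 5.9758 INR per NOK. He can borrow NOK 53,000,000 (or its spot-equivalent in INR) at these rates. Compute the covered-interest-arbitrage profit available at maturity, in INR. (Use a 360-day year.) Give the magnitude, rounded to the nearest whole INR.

INR 7,954,195

T = 180/360 years.
Keep in NOK, deliver into the forward: 53,000,000·1.00796825347·5.9758 = INR 319,241,084.52.
Swap to INR now, deposit: 53,000,000·6.0394·1.02220350224 = INR 327,195,279.07.
The quoted forward undervalues NOK, so borrow NOK, convert to INR at spot, deposit the INR at 4.49%, and buy NOK forward at 5.9758 to cover the loan.
Profit = 327,195,279.07 − 319,241,084.52 = INR 7,954,195.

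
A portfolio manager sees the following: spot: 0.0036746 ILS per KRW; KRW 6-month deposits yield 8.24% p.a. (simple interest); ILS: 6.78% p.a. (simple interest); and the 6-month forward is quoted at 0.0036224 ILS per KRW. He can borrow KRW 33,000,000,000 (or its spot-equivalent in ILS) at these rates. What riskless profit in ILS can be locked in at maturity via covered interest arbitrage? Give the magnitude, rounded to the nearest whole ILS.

T = 6/12 years.
Invest the KRW and cover forward: 33,000,000,000 × 1.041200 × 0.0036224 = ILS 124,464,215.04.
Convert at spot and invest in ILS: 33,000,000,000 × 0.0036746 × 1.033900 = ILS 125,372,575.02.
The quoted forward undervalues KRW, so borrow KRW, convert to ILS at spot, deposit the ILS at 6.78%, and buy KRW forward at 0.0036224 to cover the loan.
Profit = 125,372,575.02 − 124,464,215.04 = ILS 908,360.

ILS 908,360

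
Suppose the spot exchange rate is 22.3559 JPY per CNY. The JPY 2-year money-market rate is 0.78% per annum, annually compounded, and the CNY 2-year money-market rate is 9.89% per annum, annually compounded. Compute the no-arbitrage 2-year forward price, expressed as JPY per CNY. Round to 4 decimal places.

T = 2 years.
JPY growth factor: (1 + 0.0078)^2 = 1.01566084.
CNY growth factor: (1 + 0.0989)^2 = 1.20758121.
CIP: F = S · (grow JPY)/(grow CNY) = 22.3559 × 1.01566084/1.20758121 = 18.802886 JPY per CNY.

18.8029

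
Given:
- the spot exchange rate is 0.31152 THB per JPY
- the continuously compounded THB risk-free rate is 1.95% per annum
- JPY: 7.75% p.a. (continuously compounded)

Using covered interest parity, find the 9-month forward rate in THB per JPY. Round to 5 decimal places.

0.29826

T = 9/12 years.
Growth of 1 THB over T: e^(0.0195×9/12) = 1.0147325.
JPY accumulates by e^(0.0775×9/12) = 1.0598475.
Forward (THB per JPY) = 0.31152 × 1.0147325 / 1.0598475 = 0.2982594.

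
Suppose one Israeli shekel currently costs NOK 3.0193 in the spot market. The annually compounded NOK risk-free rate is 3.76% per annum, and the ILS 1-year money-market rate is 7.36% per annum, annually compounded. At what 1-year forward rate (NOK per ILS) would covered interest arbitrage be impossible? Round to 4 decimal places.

2.9181

T = 1 year.
Growth of 1 NOK over T: (1 + 0.0376)^1 = 1.037600.
ILS accumulates by (1 + 0.0736)^1 = 1.073600.
CIP: F = S · (grow NOK)/(grow ILS) = 3.0193 × 1.037600/1.073600 = 2.918057 NOK per ILS.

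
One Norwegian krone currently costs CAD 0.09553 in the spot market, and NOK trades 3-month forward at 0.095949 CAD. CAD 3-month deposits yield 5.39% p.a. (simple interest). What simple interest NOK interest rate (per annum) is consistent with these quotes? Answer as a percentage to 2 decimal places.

3.62%

T = 3/12 years.
CIP gives F = S · g_CAD/g_NOK, so g_CAD/g_NOK = 0.095949/0.09553 = 1.0043861.
The CAD side grows by 1 + 0.0539×3/12 = 1.013475.
That pins the NOK growth at 1.0090492.
r = (1.0090492 − 1)/(3/12) = 0.036197 → 3.62%.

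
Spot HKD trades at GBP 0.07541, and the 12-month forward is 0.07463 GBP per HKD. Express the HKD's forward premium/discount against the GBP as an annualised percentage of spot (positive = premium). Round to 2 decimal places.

-1.03%

T = 1 year.
(F − S)/S = (0.07463 − 0.07541)/0.07541 = -0.0103435.
Annualise by dividing by T: -0.0103435 / 1 = -0.010344 → -1.03%.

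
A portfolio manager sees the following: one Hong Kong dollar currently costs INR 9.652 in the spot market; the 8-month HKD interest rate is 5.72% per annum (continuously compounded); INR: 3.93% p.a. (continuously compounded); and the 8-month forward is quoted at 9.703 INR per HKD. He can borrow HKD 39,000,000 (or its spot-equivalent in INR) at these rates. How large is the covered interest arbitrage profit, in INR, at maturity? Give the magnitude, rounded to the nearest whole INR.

INR 6,705,223

T = 8/12 years.
Invest the HKD and cover forward: 39,000,000 × 1.03886973961 × 9.703 = INR 393,125,970.25.
Convert at spot and invest in INR: 39,000,000 × 9.652 × 1.02654623719 = INR 386,420,746.97.
The quoted forward overvalues HKD, so borrow INR, buy HKD at spot, deposit the HKD at 5.72%, and sell the proceeds forward at 9.703.
Arbitrage profit = |393,125,970.25 − 386,420,746.97| = INR 6,705,223.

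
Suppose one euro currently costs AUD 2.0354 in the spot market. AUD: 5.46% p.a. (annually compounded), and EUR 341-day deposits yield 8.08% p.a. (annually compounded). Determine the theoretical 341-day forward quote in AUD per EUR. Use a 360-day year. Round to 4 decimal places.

1.9886

T = 341/360 years.
AUD accumulates by (1 + 0.0546)^(341/360) = 1.0516452.
EUR accumulates by (1 + 0.0808)^(341/360) = 1.0763768.
CIP: F = S · (grow AUD)/(grow EUR) = 2.0354 × 1.0516452/1.0763768 = 1.988633 AUD per EUR.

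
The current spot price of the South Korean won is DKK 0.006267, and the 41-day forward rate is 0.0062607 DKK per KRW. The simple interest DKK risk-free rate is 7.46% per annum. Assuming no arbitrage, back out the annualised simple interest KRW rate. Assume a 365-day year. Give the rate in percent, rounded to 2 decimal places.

T = 41/365 years.
CIP gives F = S · g_DKK/g_KRW, so g_DKK/g_KRW = 0.0062607/0.006267 = 0.9989947.
The DKK side grows by 1 + 0.0746×41/365 = 1.0083797.
That pins the KRW growth at 1.0093944.
(1.0093944 − 1)/T = 0.083633, i.e. 8.36%.

8.36%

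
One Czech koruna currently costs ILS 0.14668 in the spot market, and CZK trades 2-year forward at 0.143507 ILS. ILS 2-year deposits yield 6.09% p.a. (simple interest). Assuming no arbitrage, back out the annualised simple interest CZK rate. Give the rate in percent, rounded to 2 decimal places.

T = 2 years.
F/S = 0.143507/0.14668 = 0.9783679 = (growth of ILS) / (growth of CZK).
ILS growth factor: 1 + 0.0609×2 = 1.121800.
Hence g_CZK = 1.1466034.
(1.1466034 − 1)/T = 0.073302, i.e. 7.33%.

7.33%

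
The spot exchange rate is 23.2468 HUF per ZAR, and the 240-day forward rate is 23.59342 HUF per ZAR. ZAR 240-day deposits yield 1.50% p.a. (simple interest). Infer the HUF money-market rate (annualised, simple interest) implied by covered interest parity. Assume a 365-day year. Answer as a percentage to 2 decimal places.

3.79%

T = 240/365 years.
By CIP, F/S equals the HUF-to-ZAR growth ratio: 23.59342/23.2468 = 1.0149104.
ZAR growth factor: 1 + 0.0150×240/365 = 1.009863.
That pins the HUF growth at 1.0249205.
r = (1.0249205 − 1)/(240/365) = 0.037900 → 3.79%.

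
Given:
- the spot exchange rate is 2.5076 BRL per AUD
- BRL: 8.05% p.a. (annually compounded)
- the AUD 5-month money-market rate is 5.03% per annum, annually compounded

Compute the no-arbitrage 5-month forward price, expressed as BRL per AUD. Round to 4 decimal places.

2.5374

T = 5/12 years.
Growth of 1 BRL over T: (1 + 0.0805)^(5/12) = 1.032786.
AUD growth factor: (1 + 0.0503)^(5/12) = 1.0206588.
CIP: F = S · (grow BRL)/(grow AUD) = 2.5076 × 1.032786/1.0206588 = 2.537395 BRL per AUD.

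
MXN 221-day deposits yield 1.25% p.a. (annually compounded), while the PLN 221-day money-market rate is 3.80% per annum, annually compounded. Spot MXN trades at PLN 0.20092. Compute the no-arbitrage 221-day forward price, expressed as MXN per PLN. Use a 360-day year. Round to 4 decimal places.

4.9017

T = 221/360 years.
PLN growth factor: (1 + 0.0380)^(221/360) = 1.0231596.
MXN growth factor: (1 + 0.0125)^(221/360) = 1.0076552.
CIP: F = S · (grow PLN)/(grow MXN) = 0.20092 × 1.0231596/1.0076552 = 0.2040115 PLN per MXN.
Quoted the other way: 1/0.2040115 = 4.9017 MXN per PLN.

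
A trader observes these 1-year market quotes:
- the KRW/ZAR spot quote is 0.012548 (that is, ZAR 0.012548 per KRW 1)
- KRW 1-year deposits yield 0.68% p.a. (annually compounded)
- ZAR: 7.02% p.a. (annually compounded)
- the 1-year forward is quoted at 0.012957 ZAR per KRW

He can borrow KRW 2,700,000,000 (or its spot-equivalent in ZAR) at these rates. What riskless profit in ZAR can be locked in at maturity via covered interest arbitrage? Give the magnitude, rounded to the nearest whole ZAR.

ZAR 1,036,157

T = 1 year.
Route A — deposit KRW, sell forward: 2,700,000,000 × 1.006800 × 0.012957 = ZAR 35,221,790.52.
Route B — convert at spot, deposit ZAR: 2,700,000,000 × 0.012548 × 1.070200 = ZAR 36,257,947.92.
The quoted forward undervalues KRW, so borrow KRW, convert to ZAR at spot, deposit the ZAR at 7.02%, and buy KRW forward at 0.012957 to cover the loan.
Profit = 36,257,947.92 − 35,221,790.52 = ZAR 1,036,157.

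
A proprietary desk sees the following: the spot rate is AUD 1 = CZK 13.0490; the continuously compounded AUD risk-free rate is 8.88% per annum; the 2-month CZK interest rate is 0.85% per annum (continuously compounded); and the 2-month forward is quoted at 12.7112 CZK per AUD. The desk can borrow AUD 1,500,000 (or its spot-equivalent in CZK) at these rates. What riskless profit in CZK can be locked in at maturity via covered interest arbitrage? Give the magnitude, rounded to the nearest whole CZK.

T = 2/12 years.
Route A — deposit AUD, sell forward: 1,500,000 × 1.0149100623 × 12.7112 = CZK 19,351,087.18.
Route B — convert at spot, deposit CZK: 1,500,000 × 13.0490 × 1.0014176706 = CZK 19,601,248.78.
The quoted forward undervalues AUD, so borrow AUD, convert to CZK at spot, deposit the CZK at 0.85%, and buy AUD forward at 12.7112 to cover the loan.
The gap between the two covered legs is CZK 250,162.

CZK 250,162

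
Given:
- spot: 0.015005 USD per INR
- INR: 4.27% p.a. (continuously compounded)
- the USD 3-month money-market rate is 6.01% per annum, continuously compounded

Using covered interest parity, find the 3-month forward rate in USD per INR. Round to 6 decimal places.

T = 3/12 years.
Growth of 1 USD over T: e^(0.0601×3/12) = 1.0151384.
INR accumulates by e^(0.0427×3/12) = 1.0107322.
Forward (USD per INR) = 0.015005 × 1.0151384 / 1.0107322 = 0.01507041.

0.015070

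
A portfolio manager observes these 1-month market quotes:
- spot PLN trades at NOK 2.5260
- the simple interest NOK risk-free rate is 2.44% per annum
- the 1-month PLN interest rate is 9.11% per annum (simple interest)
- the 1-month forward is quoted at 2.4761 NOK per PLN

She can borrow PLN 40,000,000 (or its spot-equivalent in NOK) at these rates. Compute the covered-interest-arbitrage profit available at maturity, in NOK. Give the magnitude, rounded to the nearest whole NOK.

NOK 1,449,539

T = 1/12 years.
Invest the PLN and cover forward: 40,000,000 × 1.00759166667 × 2.4761 = NOK 99,795,909.03.
Convert at spot and invest in NOK: 40,000,000 × 2.5260 × 1.00203333333 = NOK 101,245,448.00.
The quoted forward undervalues PLN, so borrow PLN, convert to NOK at spot, deposit the NOK at 2.44%, and buy PLN forward at 2.4761 to cover the loan.
Profit = 101,245,448.00 − 99,795,909.03 = NOK 1,449,539.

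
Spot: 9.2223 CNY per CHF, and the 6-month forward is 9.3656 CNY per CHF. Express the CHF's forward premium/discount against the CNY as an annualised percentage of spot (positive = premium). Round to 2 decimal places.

T = 6/12 years.
CHF trades forward at +1.55384% vs spot over the period.
×(1/T) gives 3.11% p.a.

+3.11%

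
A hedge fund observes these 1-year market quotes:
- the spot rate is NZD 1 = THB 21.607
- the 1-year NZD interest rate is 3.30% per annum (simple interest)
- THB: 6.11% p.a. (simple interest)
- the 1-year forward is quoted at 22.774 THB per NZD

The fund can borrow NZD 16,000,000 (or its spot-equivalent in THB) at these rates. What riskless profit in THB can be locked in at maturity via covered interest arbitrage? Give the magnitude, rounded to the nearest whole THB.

T = 1 year.
Route A — deposit NZD, sell forward: 16,000,000 × 1.033000 × 22.774 = THB 376,408,672.00.
Route B — convert at spot, deposit THB: 16,000,000 × 21.607 × 1.061100 = THB 366,835,003.20.
The quoted forward overvalues NZD, so borrow THB, buy NZD at spot, deposit the NZD at 3.30%, and sell the proceeds forward at 22.774.
Profit = 376,408,672.00 − 366,835,003.20 = THB 9,573,669.

THB 9,573,669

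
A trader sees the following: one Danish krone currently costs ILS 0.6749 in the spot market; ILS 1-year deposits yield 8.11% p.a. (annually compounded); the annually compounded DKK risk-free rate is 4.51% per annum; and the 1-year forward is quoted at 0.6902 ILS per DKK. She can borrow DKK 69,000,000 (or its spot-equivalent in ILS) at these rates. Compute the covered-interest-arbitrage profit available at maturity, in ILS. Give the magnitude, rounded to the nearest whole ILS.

ILS 573,140

T = 1 year.
Invest the DKK and cover forward: 69,000,000 × 1.045100 × 0.6902 = ILS 49,771,633.38.
Convert at spot and invest in ILS: 69,000,000 × 0.6749 × 1.081100 = ILS 50,344,772.91.
The quoted forward undervalues DKK, so borrow DKK, convert to ILS at spot, deposit the ILS at 8.11%, and buy DKK forward at 0.6902 to cover the loan.
Arbitrage profit = |49,771,633.38 − 50,344,772.91| = ILS 573,140.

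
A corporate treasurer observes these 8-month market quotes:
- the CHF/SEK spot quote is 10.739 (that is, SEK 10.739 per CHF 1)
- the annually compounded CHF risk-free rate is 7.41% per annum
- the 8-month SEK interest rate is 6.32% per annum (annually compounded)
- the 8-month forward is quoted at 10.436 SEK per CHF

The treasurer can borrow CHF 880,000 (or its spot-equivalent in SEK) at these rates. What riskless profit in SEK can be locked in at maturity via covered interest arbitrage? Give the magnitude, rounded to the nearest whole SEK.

SEK 212,485

T = 8/12 years.
Keep in CHF, deliver into the forward: 880,000·1.048809175·10.436 = SEK 9,631,927.84.
Swap to SEK now, deposit: 880,000·10.739·1.041701554 = SEK 9,844,413.03.
The quoted forward undervalues CHF, so borrow CHF, convert to SEK at spot, deposit the SEK at 6.32%, and buy CHF forward at 10.436 to cover the loan.
Arbitrage profit = |9,631,927.84 − 9,844,413.03| = SEK 212,485.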